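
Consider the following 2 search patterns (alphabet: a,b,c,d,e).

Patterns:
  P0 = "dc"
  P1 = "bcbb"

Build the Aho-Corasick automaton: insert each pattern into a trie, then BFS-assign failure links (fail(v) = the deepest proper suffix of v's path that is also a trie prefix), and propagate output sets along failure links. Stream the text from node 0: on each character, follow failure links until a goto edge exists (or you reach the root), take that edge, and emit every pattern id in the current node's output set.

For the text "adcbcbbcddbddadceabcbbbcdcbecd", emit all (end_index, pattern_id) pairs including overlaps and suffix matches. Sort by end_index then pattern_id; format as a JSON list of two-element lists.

Build:
Trie nodes:
  n0 'ε': b→3 d→1
  n1 'd': c→2
  n2 'dc': ·  [P0 ends]
  n3 'b': c→4
  n4 'bc': b→5
  n5 'bcb': b→6
  n6 'bcbb': ·  [P1 ends]

BFS fail/out derivation:
  n1('d'): parent n0 fail=0; on 'd' 0 → fail=0;  out ∅∪∅=∅
  n3('b'): parent n0 fail=0; on 'b' 0 → fail=0;  out ∅∪∅=∅
  n2('dc'): parent n1 fail=0; on 'c' 0 → fail=0;  out {0}∪∅={0}
  n4('bc'): parent n3 fail=0; on 'c' 0 → fail=0;  out ∅∪∅=∅
  n5('bcb'): parent n4 fail=0; on 'b' 0 → fail=3;  out ∅∪∅=∅
  n6('bcbb'): parent n5 fail=3; on 'b' 3→0 → fail=3;  out {1}∪∅={1}

Run:
pos 0 'a': at 0
pos 1 'd': at 1
pos 2 'c': at 2  → match P0@[1:2]
pos 3 'b': at 3 (fail-walked)
pos 4 'c': at 4
pos 5 'b': at 5
pos 6 'b': at 6  → match P1@[3:6]
pos 7 'c': at 4 (fail-walked)
pos 8 'd': at 1 (fail-walked)
pos 9 'd': at 1 (fail-walked)
pos 10 'b': at 3 (fail-walked)
pos 11 'd': at 1 (fail-walked)
pos 12 'd': at 1 (fail-walked)
pos 13 'a': at 0 (fail-walked)
pos 14 'd': at 1
pos 15 'c': at 2  → match P0@[14:15]
pos 16 'e': at 0 (fail-walked)
pos 17 'a': at 0
pos 18 'b': at 3
pos 19 'c': at 4
pos 20 'b': at 5
pos 21 'b': at 6  → match P1@[18:21]
pos 22 'b': at 3 (fail-walked)
pos 23 'c': at 4
pos 24 'd': at 1 (fail-walked)
pos 25 'c': at 2  → match P0@[24:25]
pos 26 'b': at 3 (fail-walked)
pos 27 'e': at 0 (fail-walked)
pos 28 'c': at 0
pos 29 'd': at 1

Result: [[2,0],[6,1],[15,0],[21,1],[25,0]]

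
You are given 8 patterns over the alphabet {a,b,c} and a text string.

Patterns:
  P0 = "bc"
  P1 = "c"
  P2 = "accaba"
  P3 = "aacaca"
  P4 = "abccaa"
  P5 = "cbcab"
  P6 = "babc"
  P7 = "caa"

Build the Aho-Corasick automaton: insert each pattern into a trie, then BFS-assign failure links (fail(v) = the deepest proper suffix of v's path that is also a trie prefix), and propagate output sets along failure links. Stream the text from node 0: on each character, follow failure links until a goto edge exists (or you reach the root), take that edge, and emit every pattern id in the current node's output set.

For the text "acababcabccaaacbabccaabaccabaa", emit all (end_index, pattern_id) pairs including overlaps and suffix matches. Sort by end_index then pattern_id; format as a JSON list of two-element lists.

Build:
Trie nodes:
  0='ε' goto a→4 b→1 c→3
  1='b' goto a→24 c→2
  2='bc' goto ·  [P0 ends]
  3='c' goto a→27 b→20  [P1 ends]
  4='a' goto a→10 b→15 c→5
  5='ac' goto c→6
  6='acc' goto a→7
  7='acca' goto b→8
  8='accab' goto a→9
  9='accaba' goto ·  [P2 ends]
  10='aa' goto c→11
  11='aac' goto a→12
  12='aaca' goto c→13
  13='aacac' goto a→14
  14='aacaca' goto ·  [P3 ends]
  15='ab' goto c→16
  16='abc' goto c→17
  17='abcc' goto a→18
  18='abcca' goto a→19
  19='abccaa' goto ·  [P4 ends]
  20='cb' goto c→21
  21='cbc' goto a→22
  22='cbca' goto b→23
  23='cbcab' goto ·  [P5 ends]
  24='ba' goto b→25
  25='bab' goto c→26
  26='babc' goto ·  [P6 ends]
  27='ca' goto a→28
  28='caa' goto ·  [P7 ends]

Failure links (BFS by depth):
  fail(1) 'b': from fail(0)=0 chase 'b': 0 ⇒ 0;  out=∅∪out(0)=∅
  fail(3) 'c': from fail(0)=0 chase 'c': 0 ⇒ 0;  out={1}∪out(0)={1}
  fail(4) 'a': from fail(0)=0 chase 'a': 0 ⇒ 0;  out=∅∪out(0)=∅
  fail(2) 'bc': from fail(1)=0 chase 'c': 0 ⇒ 3;  out={0}∪out(3)={0,1}
  fail(5) 'ac': from fail(4)=0 chase 'c': 0 ⇒ 3;  out=∅∪out(3)={1}
  fail(10) 'aa': from fail(4)=0 chase 'a': 0 ⇒ 4;  out=∅∪out(4)=∅
  fail(15) 'ab': from fail(4)=0 chase 'b': 0 ⇒ 1;  out=∅∪out(1)=∅
  fail(20) 'cb': from fail(3)=0 chase 'b': 0 ⇒ 1;  out=∅∪out(1)=∅
  fail(24) 'ba': from fail(1)=0 chase 'a': 0 ⇒ 4;  out=∅∪out(4)=∅
  fail(27) 'ca': from fail(3)=0 chase 'a': 0 ⇒ 4;  out=∅∪out(4)=∅
  fail(6) 'acc': from fail(5)=3 chase 'c': 3→0 ⇒ 3;  out=∅∪out(3)={1}
  fail(11) 'aac': from fail(10)=4 chase 'c': 4 ⇒ 5;  out=∅∪out(5)={1}
  fail(16) 'abc': from fail(15)=1 chase 'c': 1 ⇒ 2;  out=∅∪out(2)={0,1}
  fail(21) 'cbc': from fail(20)=1 chase 'c': 1 ⇒ 2;  out=∅∪out(2)={0,1}
  fail(25) 'bab': from fail(24)=4 chase 'b': 4 ⇒ 15;  out=∅∪out(15)=∅
  fail(28) 'caa': from fail(27)=4 chase 'a': 4 ⇒ 10;  out={7}∪out(10)={7}
  fail(7) 'acca': from fail(6)=3 chase 'a': 3 ⇒ 27;  out=∅∪out(27)=∅
  fail(12) 'aaca': from fail(11)=5 chase 'a': 5→3 ⇒ 27;  out=∅∪out(27)=∅
  fail(17) 'abcc': from fail(16)=2 chase 'c': 2→3→0 ⇒ 3;  out=∅∪out(3)={1}
  fail(22) 'cbca': from fail(21)=2 chase 'a': 2→3 ⇒ 27;  out=∅∪out(27)=∅
  fail(26) 'babc': from fail(25)=15 chase 'c': 15 ⇒ 16;  out={6}∪out(16)={0,1,6}
  fail(8) 'accab': from fail(7)=27 chase 'b': 27→4 ⇒ 15;  out=∅∪out(15)=∅
  fail(13) 'aacac': from fail(12)=27 chase 'c': 27→4 ⇒ 5;  out=∅∪out(5)={1}
  fail(18) 'abcca': from fail(17)=3 chase 'a': 3 ⇒ 27;  out=∅∪out(27)=∅
  fail(23) 'cbcab': from fail(22)=27 chase 'b': 27→4 ⇒ 15;  out={5}∪out(15)={5}
  fail(9) 'accaba': from fail(8)=15 chase 'a': 15→1 ⇒ 24;  out={2}∪out(24)={2}
  fail(14) 'aacaca': from fail(13)=5 chase 'a': 5→3 ⇒ 27;  out={3}∪out(27)={3}
  fail(19) 'abccaa': from fail(18)=27 chase 'a': 27 ⇒ 28;  out={4}∪out(28)={4,7}

Scan:
[0] read 'a'  n0⇒n4
[1] read 'c'  n4⇒n5  emit P1@[1:1]
[2] read 'a'  n5⇒n27 (via fail)
[3] read 'b'  n27⇒n15 (via fail)
[4] read 'a'  n15⇒n24 (via fail)
[5] read 'b'  n24⇒n25
[6] read 'c'  n25⇒n26  emit P0@[5:6],P1@[6:6],P6@[3:6]
[7] read 'a'  n26⇒n27 (via fail)
[8] read 'b'  n27⇒n15 (via fail)
[9] read 'c'  n15⇒n16  emit P0@[8:9],P1@[9:9]
[10] read 'c'  n16⇒n17  emit P1@[10:10]
[11] read 'a'  n17⇒n18
[12] read 'a'  n18⇒n19  emit P4@[7:12],P7@[10:12]
[13] read 'a'  n19⇒n10 (via fail)
[14] read 'c'  n10⇒n11  emit P1@[14:14]
[15] read 'b'  n11⇒n20 (via fail)
[16] read 'a'  n20⇒n24 (via fail)
[17] read 'b'  n24⇒n25
[18] read 'c'  n25⇒n26  emit P0@[17:18],P1@[18:18],P6@[15:18]
[19] read 'c'  n26⇒n17 (via fail)  emit P1@[19:19]
[20] read 'a'  n17⇒n18
[21] read 'a'  n18⇒n19  emit P4@[16:21],P7@[19:21]
[22] read 'b'  n19⇒n15 (via fail)
[23] read 'a'  n15⇒n24 (via fail)
[24] read 'c'  n24⇒n5 (via fail)  emit P1@[24:24]
[25] read 'c'  n5⇒n6  emit P1@[25:25]
[26] read 'a'  n6⇒n7
[27] read 'b'  n7⇒n8
[28] read 'a'  n8⇒n9  emit P2@[23:28]
[29] read 'a'  n9⇒n10 (via fail)

Result: [[1,1],[6,0],[6,1],[6,6],[9,0],[9,1],[10,1],[12,4],[12,7],[14,1],[18,0],[18,1],[18,6],[19,1],[21,4],[21,7],[24,1],[25,1],[28,2]]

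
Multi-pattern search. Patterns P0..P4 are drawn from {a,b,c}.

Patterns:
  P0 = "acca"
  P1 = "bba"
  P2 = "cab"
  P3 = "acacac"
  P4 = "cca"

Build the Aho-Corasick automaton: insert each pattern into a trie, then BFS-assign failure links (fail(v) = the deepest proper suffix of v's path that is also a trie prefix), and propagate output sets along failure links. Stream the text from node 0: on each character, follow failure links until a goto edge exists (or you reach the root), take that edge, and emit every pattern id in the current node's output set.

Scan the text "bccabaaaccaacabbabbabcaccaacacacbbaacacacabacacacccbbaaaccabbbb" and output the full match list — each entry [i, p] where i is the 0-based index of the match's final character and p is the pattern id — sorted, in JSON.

Build automaton:
Trie (insert patterns):
  0='ε' goto a→1 b→5 c→8
  1='a' goto c→2
  2='ac' goto a→11 c→3
  3='acc' goto a→4
  4='acca' goto ·  ←P0
  5='b' goto b→6
  6='bb' goto a→7
  7='bba' goto ·  ←P1
  8='c' goto a→9 c→15
  9='ca' goto b→10
  10='cab' goto ·  ←P2
  11='aca' goto c→12
  12='acac' goto a→13
  13='acaca' goto c→14
  14='acacac' goto ·  ←P3
  15='cc' goto a→16
  16='cca' goto ·  ←P4

BFS fail/out derivation:
  fail(1) 'a': from fail(0)=0 chase 'a': 0 ⇒ 0;  out=∅∪out(0)=∅
  fail(5) 'b': from fail(0)=0 chase 'b': 0 ⇒ 0;  out=∅∪out(0)=∅
  fail(8) 'c': from fail(0)=0 chase 'c': 0 ⇒ 0;  out=∅∪out(0)=∅
  fail(2) 'ac': from fail(1)=0 chase 'c': 0 ⇒ 8;  out=∅∪out(8)=∅
  fail(6) 'bb': from fail(5)=0 chase 'b': 0 ⇒ 5;  out=∅∪out(5)=∅
  fail(9) 'ca': from fail(8)=0 chase 'a': 0 ⇒ 1;  out=∅∪out(1)=∅
  fail(15) 'cc': from fail(8)=0 chase 'c': 0 ⇒ 8;  out=∅∪out(8)=∅
  fail(3) 'acc': from fail(2)=8 chase 'c': 8 ⇒ 15;  out=∅∪out(15)=∅
  fail(7) 'bba': from fail(6)=5 chase 'a': 5→0 ⇒ 1;  out={1}∪out(1)={1}
  fail(10) 'cab': from fail(9)=1 chase 'b': 1→0 ⇒ 5;  out={2}∪out(5)={2}
  fail(11) 'aca': from fail(2)=8 chase 'a': 8 ⇒ 9;  out=∅∪out(9)=∅
  fail(16) 'cca': from fail(15)=8 chase 'a': 8 ⇒ 9;  out={4}∪out(9)={4}
  fail(4) 'acca': from fail(3)=15 chase 'a': 15 ⇒ 16;  out={0}∪out(16)={0,4}
  fail(12) 'acac': from fail(11)=9 chase 'c': 9→1 ⇒ 2;  out=∅∪out(2)=∅
  fail(13) 'acaca': from fail(12)=2 chase 'a': 2 ⇒ 11;  out=∅∪out(11)=∅
  fail(14) 'acacac': from fail(13)=11 chase 'c': 11 ⇒ 12;  out={3}∪out(12)={3}

Run:
pos 0 'b': at 5
pos 1 'c': at 8 (via fail)
pos 2 'c': at 15
pos 3 'a': at 16  → match P4@[1:3]
pos 4 'b': at 10 (via fail)  → match P2@[2:4]
pos 5 'a': at 1 (via fail)
pos 6 'a': at 1 (via fail)
pos 7 'a': at 1 (via fail)
pos 8 'c': at 2
pos 9 'c': at 3
pos 10 'a': at 4  → match P0@[7:10],P4@[8:10]
pos 11 'a': at 1 (via fail)
pos 12 'c': at 2
pos 13 'a': at 11
pos 14 'b': at 10 (via fail)  → match P2@[12:14]
pos 15 'b': at 6 (via fail)
pos 16 'a': at 7  → match P1@[14:16]
pos 17 'b': at 5 (via fail)
pos 18 'b': at 6
pos 19 'a': at 7  → match P1@[17:19]
pos 20 'b': at 5 (via fail)
pos 21 'c': at 8 (via fail)
pos 22 'a': at 9
pos 23 'c': at 2 (via fail)
pos 24 'c': at 3
pos 25 'a': at 4  → match P0@[22:25],P4@[23:25]
pos 26 'a': at 1 (via fail)
pos 27 'c': at 2
pos 28 'a': at 11
pos 29 'c': at 12
pos 30 'a': at 13
pos 31 'c': at 14  → match P3@[26:31]
pos 32 'b': at 5 (via fail)
pos 33 'b': at 6
pos 34 'a': at 7  → match P1@[32:34]
pos 35 'a': at 1 (via fail)
pos 36 'c': at 2
pos 37 'a': at 11
pos 38 'c': at 12
pos 39 'a': at 13
pos 40 'c': at 14  → match P3@[35:40]
pos 41 'a': at 13 (via fail)
pos 42 'b': at 10 (via fail)  → match P2@[40:42]
pos 43 'a': at 1 (via fail)
pos 44 'c': at 2
pos 45 'a': at 11
pos 46 'c': at 12
pos 47 'a': at 13
pos 48 'c': at 14  → match P3@[43:48]
pos 49 'c': at 3 (via fail)
pos 50 'c': at 15 (via fail)
pos 51 'b': at 5 (via fail)
pos 52 'b': at 6
pos 53 'a': at 7  → match P1@[51:53]
pos 54 'a': at 1 (via fail)
pos 55 'a': at 1 (via fail)
pos 56 'c': at 2
pos 57 'c': at 3
pos 58 'a': at 4  → match P0@[55:58],P4@[56:58]
pos 59 'b': at 10 (via fail)  → match P2@[57:59]
pos 60 'b': at 6 (via fail)
pos 61 'b': at 6 (via fail)
pos 62 'b': at 6 (via fail)

All matches (sorted): [[3,4],[4,2],[10,0],[10,4],[14,2],[16,1],[19,1],[25,0],[25,4],[31,3],[34,1],[40,3],[42,2],[48,3],[53,1],[58,0],[58,4],[59,2]]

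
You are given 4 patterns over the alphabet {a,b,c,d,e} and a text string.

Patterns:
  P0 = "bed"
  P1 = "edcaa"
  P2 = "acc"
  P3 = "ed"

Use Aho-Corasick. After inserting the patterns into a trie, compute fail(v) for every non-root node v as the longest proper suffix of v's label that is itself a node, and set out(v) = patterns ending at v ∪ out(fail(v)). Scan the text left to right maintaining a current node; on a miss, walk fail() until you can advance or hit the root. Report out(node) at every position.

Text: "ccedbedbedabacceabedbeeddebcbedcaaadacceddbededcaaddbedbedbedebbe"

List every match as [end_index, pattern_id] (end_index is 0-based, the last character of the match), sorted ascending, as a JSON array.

Build:
Trie (insert patterns):
  n0 'ε': a→9 b→1 e→4
  n1 'b': e→2
  n2 'be': d→3
  n3 'bed': ·  ←P0
  n4 'e': d→5
  n5 'ed': c→6  ←P3
  n6 'edc': a→7
  n7 'edca': a→8
  n8 'edcaa': ·  ←P1
  n9 'a': c→10
  n10 'ac': c→11
  n11 'acc': ·  ←P2

BFS fail/out derivation:
  n1('b'): parent n0 fail=0; on 'b' 0 → fail=0;  out ∅∪∅=∅
  n4('e'): parent n0 fail=0; on 'e' 0 → fail=0;  out ∅∪∅=∅
  n9('a'): parent n0 fail=0; on 'a' 0 → fail=0;  out ∅∪∅=∅
  n2('be'): parent n1 fail=0; on 'e' 0 → fail=4;  out ∅∪∅=∅
  n5('ed'): parent n4 fail=0; on 'd' 0 → fail=0;  out {3}∪∅={3}
  n10('ac'): parent n9 fail=0; on 'c' 0 → fail=0;  out ∅∪∅=∅
  n3('bed'): parent n2 fail=4; on 'd' 4 → fail=5;  out {0}∪{3}={0,3}
  n6('edc'): parent n5 fail=0; on 'c' 0 → fail=0;  out ∅∪∅=∅
  n11('acc'): parent n10 fail=0; on 'c' 0 → fail=0;  out {2}∪∅={2}
  n7('edca'): parent n6 fail=0; on 'a' 0 → fail=9;  out ∅∪∅=∅
  n8('edcaa'): parent n7 fail=9; on 'a' 9→0 → fail=9;  out {1}∪∅={1}

Scan:
i=0 'c': node 0→0
i=1 'c': node 0→0
i=2 'e': node 0→4
i=3 'd': node 4→5  ** P3@[2:3]
i=4 'b': node 5→1 (fail-walked)
i=5 'e': node 1→2
i=6 'd': node 2→3  ** P0@[4:6],P3@[5:6]
i=7 'b': node 3→1 (fail-walked)
i=8 'e': node 1→2
i=9 'd': node 2→3  ** P0@[7:9],P3@[8:9]
i=10 'a': node 3→9 (fail-walked)
i=11 'b': node 9→1 (fail-walked)
i=12 'a': node 1→9 (fail-walked)
i=13 'c': node 9→10
i=14 'c': node 10→11  ** P2@[12:14]
i=15 'e': node 11→4 (fail-walked)
i=16 'a': node 4→9 (fail-walked)
i=17 'b': node 9→1 (fail-walked)
i=18 'e': node 1→2
i=19 'd': node 2→3  ** P0@[17:19],P3@[18:19]
i=20 'b': node 3→1 (fail-walked)
i=21 'e': node 1→2
i=22 'e': node 2→4 (fail-walked)
i=23 'd': node 4→5  ** P3@[22:23]
i=24 'd': node 5→0 (fail-walked)
i=25 'e': node 0→4
i=26 'b': node 4→1 (fail-walked)
i=27 'c': node 1→0 (fail-walked)
i=28 'b': node 0→1
i=29 'e': node 1→2
i=30 'd': node 2→3  ** P0@[28:30],P3@[29:30]
i=31 'c': node 3→6 (fail-walked)
i=32 'a': node 6→7
i=33 'a': node 7→8  ** P1@[29:33]
i=34 'a': node 8→9 (fail-walked)
i=35 'd': node 9→0 (fail-walked)
i=36 'a': node 0→9
i=37 'c': node 9→10
i=38 'c': node 10→11  ** P2@[36:38]
i=39 'e': node 11→4 (fail-walked)
i=40 'd': node 4→5  ** P3@[39:40]
i=41 'd': node 5→0 (fail-walked)
i=42 'b': node 0→1
i=43 'e': node 1→2
i=44 'd': node 2→3  ** P0@[42:44],P3@[43:44]
i=45 'e': node 3→4 (fail-walked)
i=46 'd': node 4→5  ** P3@[45:46]
i=47 'c': node 5→6
i=48 'a': node 6→7
i=49 'a': node 7→8  ** P1@[45:49]
i=50 'd': node 8→0 (fail-walked)
i=51 'd': node 0→0
i=52 'b': node 0→1
i=53 'e': node 1→2
i=54 'd': node 2→3  ** P0@[52:54],P3@[53:54]
i=55 'b': node 3→1 (fail-walked)
i=56 'e': node 1→2
i=57 'd': node 2→3  ** P0@[55:57],P3@[56:57]
i=58 'b': node 3→1 (fail-walked)
i=59 'e': node 1→2
i=60 'd': node 2→3  ** P0@[58:60],P3@[59:60]
i=61 'e': node 3→4 (fail-walked)
i=62 'b': node 4→1 (fail-walked)
i=63 'b': node 1→1 (fail-walked)
i=64 'e': node 1→2

Result: [[3,3],[6,0],[6,3],[9,0],[9,3],[14,2],[19,0],[19,3],[23,3],[30,0],[30,3],[33,1],[38,2],[40,3],[44,0],[44,3],[46,3],[49,1],[54,0],[54,3],[57,0],[57,3],[60,0],[60,3]]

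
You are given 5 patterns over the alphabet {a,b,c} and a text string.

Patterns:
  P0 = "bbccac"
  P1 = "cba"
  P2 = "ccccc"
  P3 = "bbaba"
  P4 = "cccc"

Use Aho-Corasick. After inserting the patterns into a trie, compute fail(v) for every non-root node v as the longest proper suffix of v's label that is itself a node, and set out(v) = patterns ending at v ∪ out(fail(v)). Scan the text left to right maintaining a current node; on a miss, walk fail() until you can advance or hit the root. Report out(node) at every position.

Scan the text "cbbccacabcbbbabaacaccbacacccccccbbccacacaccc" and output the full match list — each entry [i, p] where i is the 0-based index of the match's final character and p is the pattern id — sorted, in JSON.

Construct AC machine:
Trie nodes:
  n0 'ε': b→1 c→7
  n1 'b': b→2
  n2 'bb': a→14 c→3
  n3 'bbc': c→4
  n4 'bbcc': a→5
  n5 'bbcca': c→6
  n6 'bbccac': ·  [P0 ends]
  n7 'c': b→8 c→10
  n8 'cb': a→9
  n9 'cba': ·  [P1 ends]
  n10 'cc': c→11
  n11 'ccc': c→12
  n12 'cccc': c→13  [P4 ends]
  n13 'ccccc': ·  [P2 ends]
  n14 'bba': b→15
  n15 'bbab': a→16
  n16 'bbaba': ·  [P3 ends]

Failure links (BFS by depth):
  fail(1) 'b': from fail(0)=0 chase 'b': 0 ⇒ 0;  out=∅∪out(0)=∅
  fail(7) 'c': from fail(0)=0 chase 'c': 0 ⇒ 0;  out=∅∪out(0)=∅
  fail(2) 'bb': from fail(1)=0 chase 'b': 0 ⇒ 1;  out=∅∪out(1)=∅
  fail(8) 'cb': from fail(7)=0 chase 'b': 0 ⇒ 1;  out=∅∪out(1)=∅
  fail(10) 'cc': from fail(7)=0 chase 'c': 0 ⇒ 7;  out=∅∪out(7)=∅
  fail(3) 'bbc': from fail(2)=1 chase 'c': 1→0 ⇒ 7;  out=∅∪out(7)=∅
  fail(9) 'cba': from fail(8)=1 chase 'a': 1→0 ⇒ 0;  out={1}∪out(0)={1}
  fail(11) 'ccc': from fail(10)=7 chase 'c': 7 ⇒ 10;  out=∅∪out(10)=∅
  fail(14) 'bba': from fail(2)=1 chase 'a': 1→0 ⇒ 0;  out=∅∪out(0)=∅
  fail(4) 'bbcc': from fail(3)=7 chase 'c': 7 ⇒ 10;  out=∅∪out(10)=∅
  fail(12) 'cccc': from fail(11)=10 chase 'c': 10 ⇒ 11;  out={4}∪out(11)={4}
  fail(15) 'bbab': from fail(14)=0 chase 'b': 0 ⇒ 1;  out=∅∪out(1)=∅
  fail(5) 'bbcca': from fail(4)=10 chase 'a': 10→7→0 ⇒ 0;  out=∅∪out(0)=∅
  fail(13) 'ccccc': from fail(12)=11 chase 'c': 11 ⇒ 12;  out={2}∪out(12)={2,4}
  fail(16) 'bbaba': from fail(15)=1 chase 'a': 1→0 ⇒ 0;  out={3}∪out(0)={3}
  fail(6) 'bbccac': from fail(5)=0 chase 'c': 0 ⇒ 7;  out={0}∪out(7)={0}

Scan:
i=0 'c': node 0→7
i=1 'b': node 7→8
i=2 'b': node 8→2 (fail-walked)
i=3 'c': node 2→3
i=4 'c': node 3→4
i=5 'a': node 4→5
i=6 'c': node 5→6  emit P0@[1:6]
i=7 'a': node 6→0 (fail-walked)
i=8 'b': node 0→1
i=9 'c': node 1→7 (fail-walked)
i=10 'b': node 7→8
i=11 'b': node 8→2 (fail-walked)
i=12 'b': node 2→2 (fail-walked)
i=13 'a': node 2→14
i=14 'b': node 14→15
i=15 'a': node 15→16  emit P3@[11:15]
i=16 'a': node 16→0 (fail-walked)
i=17 'c': node 0→7
i=18 'a': node 7→0 (fail-walked)
i=19 'c': node 0→7
i=20 'c': node 7→10
i=21 'b': node 10→8 (fail-walked)
i=22 'a': node 8→9  emit P1@[20:22]
i=23 'c': node 9→7 (fail-walked)
i=24 'a': node 7→0 (fail-walked)
i=25 'c': node 0→7
i=26 'c': node 7→10
i=27 'c': node 10→11
i=28 'c': node 11→12  emit P4@[25:28]
i=29 'c': node 12→13  emit P2@[25:29],P4@[26:29]
i=30 'c': node 13→13 (fail-walked)  emit P2@[26:30],P4@[27:30]
i=31 'c': node 13→13 (fail-walked)  emit P2@[27:31],P4@[28:31]
i=32 'b': node 13→8 (fail-walked)
i=33 'b': node 8→2 (fail-walked)
i=34 'c': node 2→3
i=35 'c': node 3→4
i=36 'a': node 4→5
i=37 'c': node 5→6  emit P0@[32:37]
i=38 'a': node 6→0 (fail-walked)
i=39 'c': node 0→7
i=40 'a': node 7→0 (fail-walked)
i=41 'c': node 0→7
i=42 'c': node 7→10
i=43 'c': node 10→11

Result: [[6,0],[15,3],[22,1],[28,4],[29,2],[29,4],[30,2],[30,4],[31,2],[31,4],[37,0]]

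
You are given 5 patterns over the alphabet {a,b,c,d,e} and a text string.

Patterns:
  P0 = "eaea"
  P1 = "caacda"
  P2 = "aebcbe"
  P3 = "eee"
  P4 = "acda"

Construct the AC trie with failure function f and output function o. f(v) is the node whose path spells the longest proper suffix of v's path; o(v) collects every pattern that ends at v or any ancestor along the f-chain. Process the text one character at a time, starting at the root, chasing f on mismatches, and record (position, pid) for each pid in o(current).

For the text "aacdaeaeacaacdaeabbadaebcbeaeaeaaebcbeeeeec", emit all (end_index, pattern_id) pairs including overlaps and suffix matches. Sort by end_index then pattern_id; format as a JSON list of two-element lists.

Build:
Trie nodes:
  0='ε' goto a→11 c→5 e→1
  1='e' goto a→2 e→17
  2='ea' goto e→3
  3='eae' goto a→4
  4='eaea' goto ·  ←P0
  5='c' goto a→6
  6='ca' goto a→7
  7='caa' goto c→8
  8='caac' goto d→9
  9='caacd' goto a→10
  10='caacda' goto ·  ←P1
  11='a' goto c→19 e→12
  12='ae' goto b→13
  13='aeb' goto c→14
  14='aebc' goto b→15
  15='aebcb' goto e→16
  16='aebcbe' goto ·  ←P2
  17='ee' goto e→18
  18='eee' goto ·  ←P3
  19='ac' goto d→20
  20='acd' goto a→21
  21='acda' goto ·  ←P4

BFS fail/out derivation:
  fail(1) 'e': from fail(0)=0 chase 'e': 0 ⇒ 0;  out=∅∪out(0)=∅
  fail(5) 'c': from fail(0)=0 chase 'c': 0 ⇒ 0;  out=∅∪out(0)=∅
  fail(11) 'a': from fail(0)=0 chase 'a': 0 ⇒ 0;  out=∅∪out(0)=∅
  fail(2) 'ea': from fail(1)=0 chase 'a': 0 ⇒ 11;  out=∅∪out(11)=∅
  fail(6) 'ca': from fail(5)=0 chase 'a': 0 ⇒ 11;  out=∅∪out(11)=∅
  fail(12) 'ae': from fail(11)=0 chase 'e': 0 ⇒ 1;  out=∅∪out(1)=∅
  fail(17) 'ee': from fail(1)=0 chase 'e': 0 ⇒ 1;  out=∅∪out(1)=∅
  fail(19) 'ac': from fail(11)=0 chase 'c': 0 ⇒ 5;  out=∅∪out(5)=∅
  fail(3) 'eae': from fail(2)=11 chase 'e': 11 ⇒ 12;  out=∅∪out(12)=∅
  fail(7) 'caa': from fail(6)=11 chase 'a': 11→0 ⇒ 11;  out=∅∪out(11)=∅
  fail(13) 'aeb': from fail(12)=1 chase 'b': 1→0 ⇒ 0;  out=∅∪out(0)=∅
  fail(18) 'eee': from fail(17)=1 chase 'e': 1 ⇒ 17;  out={3}∪out(17)={3}
  fail(20) 'acd': from fail(19)=5 chase 'd': 5→0 ⇒ 0;  out=∅∪out(0)=∅
  fail(4) 'eaea': from fail(3)=12 chase 'a': 12→1 ⇒ 2;  out={0}∪out(2)={0}
  fail(8) 'caac': from fail(7)=11 chase 'c': 11 ⇒ 19;  out=∅∪out(19)=∅
  fail(14) 'aebc': from fail(13)=0 chase 'c': 0 ⇒ 5;  out=∅∪out(5)=∅
  fail(21) 'acda': from fail(20)=0 chase 'a': 0 ⇒ 11;  out={4}∪out(11)={4}
  fail(9) 'caacd': from fail(8)=19 chase 'd': 19 ⇒ 20;  out=∅∪out(20)=∅
  fail(15) 'aebcb': from fail(14)=5 chase 'b': 5→0 ⇒ 0;  out=∅∪out(0)=∅
  fail(10) 'caacda': from fail(9)=20 chase 'a': 20 ⇒ 21;  out={1}∪out(21)={1,4}
  fail(16) 'aebcbe': from fail(15)=0 chase 'e': 0 ⇒ 1;  out={2}∪out(1)={2}

Run:
i=0 'a': node 0→11
i=1 'a': node 11→11 (fail-walked)
i=2 'c': node 11→19
i=3 'd': node 19→20
i=4 'a': node 20→21  emit P4@[1:4]
i=5 'e': node 21→12 (fail-walked)
i=6 'a': node 12→2 (fail-walked)
i=7 'e': node 2→3
i=8 'a': node 3→4  emit P0@[5:8]
i=9 'c': node 4→19 (fail-walked)
i=10 'a': node 19→6 (fail-walked)
i=11 'a': node 6→7
i=12 'c': node 7→8
i=13 'd': node 8→9
i=14 'a': node 9→10  emit P1@[9:14],P4@[11:14]
i=15 'e': node 10→12 (fail-walked)
i=16 'a': node 12→2 (fail-walked)
i=17 'b': node 2→0 (fail-walked)
i=18 'b': node 0→0
i=19 'a': node 0→11
i=20 'd': node 11→0 (fail-walked)
i=21 'a': node 0→11
i=22 'e': node 11→12
i=23 'b': node 12→13
i=24 'c': node 13→14
i=25 'b': node 14→15
i=26 'e': node 15→16  emit P2@[21:26]
i=27 'a': node 16→2 (fail-walked)
i=28 'e': node 2→3
i=29 'a': node 3→4  emit P0@[26:29]
i=30 'e': node 4→3 (fail-walked)
i=31 'a': node 3→4  emit P0@[28:31]
i=32 'a': node 4→11 (fail-walked)
i=33 'e': node 11→12
i=34 'b': node 12→13
i=35 'c': node 13→14
i=36 'b': node 14→15
i=37 'e': node 15→16  emit P2@[32:37]
i=38 'e': node 16→17 (fail-walked)
i=39 'e': node 17→18  emit P3@[37:39]
i=40 'e': node 18→18 (fail-walked)  emit P3@[38:40]
i=41 'e': node 18→18 (fail-walked)  emit P3@[39:41]
i=42 'c': node 18→5 (fail-walked)

All matches (sorted): [[4,4],[8,0],[14,1],[14,4],[26,2],[29,0],[31,0],[37,2],[39,3],[40,3],[41,3]]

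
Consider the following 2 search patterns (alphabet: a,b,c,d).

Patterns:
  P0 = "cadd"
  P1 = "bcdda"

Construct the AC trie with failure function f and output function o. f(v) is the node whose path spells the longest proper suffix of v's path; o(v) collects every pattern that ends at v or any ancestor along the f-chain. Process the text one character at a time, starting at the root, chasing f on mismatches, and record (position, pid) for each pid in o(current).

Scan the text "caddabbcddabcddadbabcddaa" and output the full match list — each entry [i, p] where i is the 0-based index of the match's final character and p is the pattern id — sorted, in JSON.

Build:
Trie (insert patterns):
  n0 'ε': b→5 c→1
  n1 'c': a→2
  n2 'ca': d→3
  n3 'cad': d→4
  n4 'cadd': ·  ←P0
  n5 'b': c→6
  n6 'bc': d→7
  n7 'bcd': d→8
  n8 'bcdd': a→9
  n9 'bcdda': ·  ←P1

Failure links (BFS by depth):
  fail(1) 'c': from fail(0)=0 chase 'c': 0 ⇒ 0;  out=∅∪out(0)=∅
  fail(5) 'b': from fail(0)=0 chase 'b': 0 ⇒ 0;  out=∅∪out(0)=∅
  fail(2) 'ca': from fail(1)=0 chase 'a': 0 ⇒ 0;  out=∅∪out(0)=∅
  fail(6) 'bc': from fail(5)=0 chase 'c': 0 ⇒ 1;  out=∅∪out(1)=∅
  fail(3) 'cad': from fail(2)=0 chase 'd': 0 ⇒ 0;  out=∅∪out(0)=∅
  fail(7) 'bcd': from fail(6)=1 chase 'd': 1→0 ⇒ 0;  out=∅∪out(0)=∅
  fail(4) 'cadd': from fail(3)=0 chase 'd': 0 ⇒ 0;  out={0}∪out(0)={0}
  fail(8) 'bcdd': from fail(7)=0 chase 'd': 0 ⇒ 0;  out=∅∪out(0)=∅
  fail(9) 'bcdda': from fail(8)=0 chase 'a': 0 ⇒ 0;  out={1}∪out(0)={1}

Scan:
pos 0 'c': at 1
pos 1 'a': at 2
pos 2 'd': at 3
pos 3 'd': at 4  emit P0@[0:3]
pos 4 'a': at 0 (fail-walked)
pos 5 'b': at 5
pos 6 'b': at 5 (fail-walked)
pos 7 'c': at 6
pos 8 'd': at 7
pos 9 'd': at 8
pos 10 'a': at 9  emit P1@[6:10]
pos 11 'b': at 5 (fail-walked)
pos 12 'c': at 6
pos 13 'd': at 7
pos 14 'd': at 8
pos 15 'a': at 9  emit P1@[11:15]
pos 16 'd': at 0 (fail-walked)
pos 17 'b': at 5
pos 18 'a': at 0 (fail-walked)
pos 19 'b': at 5
pos 20 'c': at 6
pos 21 'd': at 7
pos 22 'd': at 8
pos 23 'a': at 9  emit P1@[19:23]
pos 24 'a': at 0 (fail-walked)

Result: [[3,0],[10,1],[15,1],[23,1]]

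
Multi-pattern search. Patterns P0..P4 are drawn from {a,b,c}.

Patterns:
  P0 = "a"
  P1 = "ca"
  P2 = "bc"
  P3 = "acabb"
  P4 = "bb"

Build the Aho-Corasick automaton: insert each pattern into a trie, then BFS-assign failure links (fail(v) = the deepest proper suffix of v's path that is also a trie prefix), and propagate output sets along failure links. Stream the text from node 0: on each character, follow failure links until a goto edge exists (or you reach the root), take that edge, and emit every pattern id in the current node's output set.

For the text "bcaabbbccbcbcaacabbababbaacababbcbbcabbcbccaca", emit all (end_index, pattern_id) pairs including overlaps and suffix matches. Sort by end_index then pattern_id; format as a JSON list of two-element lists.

Build automaton:
Trie (insert patterns):
  0='ε' goto a→1 b→4 c→2
  1='a' goto c→6  ←P0
  2='c' goto a→3
  3='ca' goto ·  ←P1
  4='b' goto b→10 c→5
  5='bc' goto ·  ←P2
  6='ac' goto a→7
  7='aca' goto b→8
  8='acab' goto b→9
  9='acabb' goto ·  ←P3
  10='bb' goto ·  ←P4

Failure links (BFS by depth):
  fail(1) 'a': from fail(0)=0 chase 'a': 0 ⇒ 0;  out={0}∪out(0)={0}
  fail(2) 'c': from fail(0)=0 chase 'c': 0 ⇒ 0;  out=∅∪out(0)=∅
  fail(4) 'b': from fail(0)=0 chase 'b': 0 ⇒ 0;  out=∅∪out(0)=∅
  fail(3) 'ca': from fail(2)=0 chase 'a': 0 ⇒ 1;  out={1}∪out(1)={0,1}
  fail(5) 'bc': from fail(4)=0 chase 'c': 0 ⇒ 2;  out={2}∪out(2)={2}
  fail(6) 'ac': from fail(1)=0 chase 'c': 0 ⇒ 2;  out=∅∪out(2)=∅
  fail(10) 'bb': from fail(4)=0 chase 'b': 0 ⇒ 4;  out={4}∪out(4)={4}
  fail(7) 'aca': from fail(6)=2 chase 'a': 2 ⇒ 3;  out=∅∪out(3)={0,1}
  fail(8) 'acab': from fail(7)=3 chase 'b': 3→1→0 ⇒ 4;  out=∅∪out(4)=∅
  fail(9) 'acabb': from fail(8)=4 chase 'b': 4 ⇒ 10;  out={3}∪out(10)={3,4}

Run:
pos 0 'b': at 4
pos 1 'c': at 5  ** P2@[0:1]
pos 2 'a': at 3 (via fail)  ** P0@[2:2],P1@[1:2]
pos 3 'a': at 1 (via fail)  ** P0@[3:3]
pos 4 'b': at 4 (via fail)
pos 5 'b': at 10  ** P4@[4:5]
pos 6 'b': at 10 (via fail)  ** P4@[5:6]
pos 7 'c': at 5 (via fail)  ** P2@[6:7]
pos 8 'c': at 2 (via fail)
pos 9 'b': at 4 (via fail)
pos 10 'c': at 5  ** P2@[9:10]
pos 11 'b': at 4 (via fail)
pos 12 'c': at 5  ** P2@[11:12]
pos 13 'a': at 3 (via fail)  ** P0@[13:13],P1@[12:13]
pos 14 'a': at 1 (via fail)  ** P0@[14:14]
pos 15 'c': at 6
pos 16 'a': at 7  ** P0@[16:16],P1@[15:16]
pos 17 'b': at 8
pos 18 'b': at 9  ** P3@[14:18],P4@[17:18]
pos 19 'a': at 1 (via fail)  ** P0@[19:19]
pos 20 'b': at 4 (via fail)
pos 21 'a': at 1 (via fail)  ** P0@[21:21]
pos 22 'b': at 4 (via fail)
pos 23 'b': at 10  ** P4@[22:23]
pos 24 'a': at 1 (via fail)  ** P0@[24:24]
pos 25 'a': at 1 (via fail)  ** P0@[25:25]
pos 26 'c': at 6
pos 27 'a': at 7  ** P0@[27:27],P1@[26:27]
pos 28 'b': at 8
pos 29 'a': at 1 (via fail)  ** P0@[29:29]
pos 30 'b': at 4 (via fail)
pos 31 'b': at 10  ** P4@[30:31]
pos 32 'c': at 5 (via fail)  ** P2@[31:32]
pos 33 'b': at 4 (via fail)
pos 34 'b': at 10  ** P4@[33:34]
pos 35 'c': at 5 (via fail)  ** P2@[34:35]
pos 36 'a': at 3 (via fail)  ** P0@[36:36],P1@[35:36]
pos 37 'b': at 4 (via fail)
pos 38 'b': at 10  ** P4@[37:38]
pos 39 'c': at 5 (via fail)  ** P2@[38:39]
pos 40 'b': at 4 (via fail)
pos 41 'c': at 5  ** P2@[40:41]
pos 42 'c': at 2 (via fail)
pos 43 'a': at 3  ** P0@[43:43],P1@[42:43]
pos 44 'c': at 6 (via fail)
pos 45 'a': at 7  ** P0@[45:45],P1@[44:45]

Result: [[1,2],[2,0],[2,1],[3,0],[5,4],[6,4],[7,2],[10,2],[12,2],[13,0],[13,1],[14,0],[16,0],[16,1],[18,3],[18,4],[19,0],[21,0],[23,4],[24,0],[25,0],[27,0],[27,1],[29,0],[31,4],[32,2],[34,4],[35,2],[36,0],[36,1],[38,4],[39,2],[41,2],[43,0],[43,1],[45,0],[45,1]]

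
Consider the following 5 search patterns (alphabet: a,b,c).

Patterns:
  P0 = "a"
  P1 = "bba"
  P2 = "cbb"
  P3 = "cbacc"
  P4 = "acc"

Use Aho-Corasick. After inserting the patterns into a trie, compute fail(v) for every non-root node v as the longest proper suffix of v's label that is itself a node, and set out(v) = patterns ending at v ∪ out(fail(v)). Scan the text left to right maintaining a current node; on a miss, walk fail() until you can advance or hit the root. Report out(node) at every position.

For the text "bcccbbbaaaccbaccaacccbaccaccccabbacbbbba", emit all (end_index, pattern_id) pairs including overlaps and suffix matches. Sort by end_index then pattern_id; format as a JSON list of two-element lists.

Build automaton:
Trie (insert patterns):
  n0 'ε': a→1 b→2 c→5
  n1 'a': c→11  [P0 ends]
  n2 'b': b→3
  n3 'bb': a→4
  n4 'bba': ·  [P1 ends]
  n5 'c': b→6
  n6 'cb': a→8 b→7
  n7 'cbb': ·  [P2 ends]
  n8 'cba': c→9
  n9 'cbac': c→10
  n10 'cbacc': ·  [P3 ends]
  n11 'ac': c→12
  n12 'acc': ·  [P4 ends]

BFS fail/out derivation:
  n1('a'): parent n0 fail=0; on 'a' 0 → fail=0;  out {0}∪∅={0}
  n2('b'): parent n0 fail=0; on 'b' 0 → fail=0;  out ∅∪∅=∅
  n5('c'): parent n0 fail=0; on 'c' 0 → fail=0;  out ∅∪∅=∅
  n3('bb'): parent n2 fail=0; on 'b' 0 → fail=2;  out ∅∪∅=∅
  n6('cb'): parent n5 fail=0; on 'b' 0 → fail=2;  out ∅∪∅=∅
  n11('ac'): parent n1 fail=0; on 'c' 0 → fail=5;  out ∅∪∅=∅
  n4('bba'): parent n3 fail=2; on 'a' 2→0 → fail=1;  out {1}∪{0}={0,1}
  n7('cbb'): parent n6 fail=2; on 'b' 2 → fail=3;  out {2}∪∅={2}
  n8('cba'): parent n6 fail=2; on 'a' 2→0 → fail=1;  out ∅∪{0}={0}
  n12('acc'): parent n11 fail=5; on 'c' 5→0 → fail=5;  out {4}∪∅={4}
  n9('cbac'): parent n8 fail=1; on 'c' 1 → fail=11;  out ∅∪∅=∅
  n10('cbacc'): parent n9 fail=11; on 'c' 11 → fail=12;  out {3}∪{4}={3,4}

Text stream:
pos 0 'b': at 2
pos 1 'c': at 5 (fail-walked)
pos 2 'c': at 5 (fail-walked)
pos 3 'c': at 5 (fail-walked)
pos 4 'b': at 6
pos 5 'b': at 7  ** P2@[3:5]
pos 6 'b': at 3 (fail-walked)
pos 7 'a': at 4  ** P0@[7:7],P1@[5:7]
pos 8 'a': at 1 (fail-walked)  ** P0@[8:8]
pos 9 'a': at 1 (fail-walked)  ** P0@[9:9]
pos 10 'c': at 11
pos 11 'c': at 12  ** P4@[9:11]
pos 12 'b': at 6 (fail-walked)
pos 13 'a': at 8  ** P0@[13:13]
pos 14 'c': at 9
pos 15 'c': at 10  ** P3@[11:15],P4@[13:15]
pos 16 'a': at 1 (fail-walked)  ** P0@[16:16]
pos 17 'a': at 1 (fail-walked)  ** P0@[17:17]
pos 18 'c': at 11
pos 19 'c': at 12  ** P4@[17:19]
pos 20 'c': at 5 (fail-walked)
pos 21 'b': at 6
pos 22 'a': at 8  ** P0@[22:22]
pos 23 'c': at 9
pos 24 'c': at 10  ** P3@[20:24],P4@[22:24]
pos 25 'a': at 1 (fail-walked)  ** P0@[25:25]
pos 26 'c': at 11
pos 27 'c': at 12  ** P4@[25:27]
pos 28 'c': at 5 (fail-walked)
pos 29 'c': at 5 (fail-walked)
pos 30 'a': at 1 (fail-walked)  ** P0@[30:30]
pos 31 'b': at 2 (fail-walked)
pos 32 'b': at 3
pos 33 'a': at 4  ** P0@[33:33],P1@[31:33]
pos 34 'c': at 11 (fail-walked)
pos 35 'b': at 6 (fail-walked)
pos 36 'b': at 7  ** P2@[34:36]
pos 37 'b': at 3 (fail-walked)
pos 38 'b': at 3 (fail-walked)
pos 39 'a': at 4  ** P0@[39:39],P1@[37:39]

Matches: [[5,2],[7,0],[7,1],[8,0],[9,0],[11,4],[13,0],[15,3],[15,4],[16,0],[17,0],[19,4],[22,0],[24,3],[24,4],[25,0],[27,4],[30,0],[33,0],[33,1],[36,2],[39,0],[39,1]]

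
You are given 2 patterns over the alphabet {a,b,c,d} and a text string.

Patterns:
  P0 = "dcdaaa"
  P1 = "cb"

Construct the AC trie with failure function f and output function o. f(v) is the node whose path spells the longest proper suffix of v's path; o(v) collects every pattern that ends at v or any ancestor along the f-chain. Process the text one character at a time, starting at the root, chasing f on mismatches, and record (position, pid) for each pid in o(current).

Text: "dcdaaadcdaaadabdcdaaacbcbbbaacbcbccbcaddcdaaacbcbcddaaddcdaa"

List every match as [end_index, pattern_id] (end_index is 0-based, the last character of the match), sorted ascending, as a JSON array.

Build automaton:
Trie (insert patterns):
  0='ε' goto c→7 d→1
  1='d' goto c→2
  2='dc' goto d→3
  3='dcd' goto a→4
  4='dcda' goto a→5
  5='dcdaa' goto a→6
  6='dcdaaa' goto ·  ←P0
  7='c' goto b→8
  8='cb' goto ·  ←P1

Failure links (BFS by depth):
  n1('d'): parent n0 fail=0; on 'd' 0 → fail=0;  out ∅∪∅=∅
  n7('c'): parent n0 fail=0; on 'c' 0 → fail=0;  out ∅∪∅=∅
  n2('dc'): parent n1 fail=0; on 'c' 0 → fail=7;  out ∅∪∅=∅
  n8('cb'): parent n7 fail=0; on 'b' 0 → fail=0;  out {1}∪∅={1}
  n3('dcd'): parent n2 fail=7; on 'd' 7→0 → fail=1;  out ∅∪∅=∅
  n4('dcda'): parent n3 fail=1; on 'a' 1→0 → fail=0;  out ∅∪∅=∅
  n5('dcdaa'): parent n4 fail=0; on 'a' 0 → fail=0;  out ∅∪∅=∅
  n6('dcdaaa'): parent n5 fail=0; on 'a' 0 → fail=0;  out {0}∪∅={0}

Run:
[0] read 'd'  n0⇒n1
[1] read 'c'  n1⇒n2
[2] read 'd'  n2⇒n3
[3] read 'a'  n3⇒n4
[4] read 'a'  n4⇒n5
[5] read 'a'  n5⇒n6  emit P0@[0:5]
[6] read 'd'  n6⇒n1 ·f
[7] read 'c'  n1⇒n2
[8] read 'd'  n2⇒n3
[9] read 'a'  n3⇒n4
[10] read 'a'  n4⇒n5
[11] read 'a'  n5⇒n6  emit P0@[6:11]
[12] read 'd'  n6⇒n1 ·f
[13] read 'a'  n1⇒n0 ·f
[14] read 'b'  n0⇒n0
[15] read 'd'  n0⇒n1
[16] read 'c'  n1⇒n2
[17] read 'd'  n2⇒n3
[18] read 'a'  n3⇒n4
[19] read 'a'  n4⇒n5
[20] read 'a'  n5⇒n6  emit P0@[15:20]
[21] read 'c'  n6⇒n7 ·f
[22] read 'b'  n7⇒n8  emit P1@[21:22]
[23] read 'c'  n8⇒n7 ·f
[24] read 'b'  n7⇒n8  emit P1@[23:24]
[25] read 'b'  n8⇒n0 ·f
[26] read 'b'  n0⇒n0
[27] read 'a'  n0⇒n0
[28] read 'a'  n0⇒n0
[29] read 'c'  n0⇒n7
[30] read 'b'  n7⇒n8  emit P1@[29:30]
[31] read 'c'  n8⇒n7 ·f
[32] read 'b'  n7⇒n8  emit P1@[31:32]
[33] read 'c'  n8⇒n7 ·f
[34] read 'c'  n7⇒n7 ·f
[35] read 'b'  n7⇒n8  emit P1@[34:35]
[36] read 'c'  n8⇒n7 ·f
[37] read 'a'  n7⇒n0 ·f
[38] read 'd'  n0⇒n1
[39] read 'd'  n1⇒n1 ·f
[40] read 'c'  n1⇒n2
[41] read 'd'  n2⇒n3
[42] read 'a'  n3⇒n4
[43] read 'a'  n4⇒n5
[44] read 'a'  n5⇒n6  emit P0@[39:44]
[45] read 'c'  n6⇒n7 ·f
[46] read 'b'  n7⇒n8  emit P1@[45:46]
[47] read 'c'  n8⇒n7 ·f
[48] read 'b'  n7⇒n8  emit P1@[47:48]
[49] read 'c'  n8⇒n7 ·f
[50] read 'd'  n7⇒n1 ·f
[51] read 'd'  n1⇒n1 ·f
[52] read 'a'  n1⇒n0 ·f
[53] read 'a'  n0⇒n0
[54] read 'd'  n0⇒n1
[55] read 'd'  n1⇒n1 ·f
[56] read 'c'  n1⇒n2
[57] read 'd'  n2⇒n3
[58] read 'a'  n3⇒n4
[59] read 'a'  n4⇒n5

All matches (sorted): [[5,0],[11,0],[20,0],[22,1],[24,1],[30,1],[32,1],[35,1],[44,0],[46,1],[48,1]]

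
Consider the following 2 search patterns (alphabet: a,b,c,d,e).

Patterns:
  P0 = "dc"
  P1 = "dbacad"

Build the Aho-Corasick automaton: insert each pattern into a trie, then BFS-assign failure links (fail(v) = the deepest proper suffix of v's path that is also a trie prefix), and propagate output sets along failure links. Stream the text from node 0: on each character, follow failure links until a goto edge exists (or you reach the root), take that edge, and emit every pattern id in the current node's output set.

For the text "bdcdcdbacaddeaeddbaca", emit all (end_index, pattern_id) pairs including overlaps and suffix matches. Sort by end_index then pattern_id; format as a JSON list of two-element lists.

Construct AC machine:
Trie nodes:
  0='ε' goto d→1
  1='d' goto b→3 c→2
  2='dc' goto ·  [P0 ends]
  3='db' goto a→4
  4='dba' goto c→5
  5='dbac' goto a→6
  6='dbaca' goto d→7
  7='dbacad' goto ·  [P1 ends]

Failure links (BFS by depth):
  n1('d'): parent n0 fail=0; on 'd' 0 → fail=0;  out ∅∪∅=∅
  n2('dc'): parent n1 fail=0; on 'c' 0 → fail=0;  out {0}∪∅={0}
  n3('db'): parent n1 fail=0; on 'b' 0 → fail=0;  out ∅∪∅=∅
  n4('dba'): parent n3 fail=0; on 'a' 0 → fail=0;  out ∅∪∅=∅
  n5('dbac'): parent n4 fail=0; on 'c' 0 → fail=0;  out ∅∪∅=∅
  n6('dbaca'): parent n5 fail=0; on 'a' 0 → fail=0;  out ∅∪∅=∅
  n7('dbacad'): parent n6 fail=0; on 'd' 0 → fail=1;  out {1}∪∅={1}

Scan:
pos 0 'b': at 0
pos 1 'd': at 1
pos 2 'c': at 2  emit P0@[1:2]
pos 3 'd': at 1 (via fail)
pos 4 'c': at 2  emit P0@[3:4]
pos 5 'd': at 1 (via fail)
pos 6 'b': at 3
pos 7 'a': at 4
pos 8 'c': at 5
pos 9 'a': at 6
pos 10 'd': at 7  emit P1@[5:10]
pos 11 'd': at 1 (via fail)
pos 12 'e': at 0 (via fail)
pos 13 'a': at 0
pos 14 'e': at 0
pos 15 'd': at 1
pos 16 'd': at 1 (via fail)
pos 17 'b': at 3
pos 18 'a': at 4
pos 19 'c': at 5
pos 20 'a': at 6

All matches (sorted): [[2,0],[4,0],[10,1]]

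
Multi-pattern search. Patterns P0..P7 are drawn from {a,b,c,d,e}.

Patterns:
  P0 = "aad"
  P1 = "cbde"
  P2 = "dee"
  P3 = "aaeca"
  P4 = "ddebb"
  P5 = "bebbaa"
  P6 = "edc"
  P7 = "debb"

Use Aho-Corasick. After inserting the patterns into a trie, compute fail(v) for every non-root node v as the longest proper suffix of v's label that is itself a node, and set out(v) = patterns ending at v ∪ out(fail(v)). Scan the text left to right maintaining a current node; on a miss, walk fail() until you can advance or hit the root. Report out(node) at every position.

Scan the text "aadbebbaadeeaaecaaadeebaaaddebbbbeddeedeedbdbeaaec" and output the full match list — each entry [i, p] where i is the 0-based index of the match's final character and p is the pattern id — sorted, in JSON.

Build:
Trie nodes:
  n0 'ε': a→1 b→18 c→4 d→8 e→24
  n1 'a': a→2
  n2 'aa': d→3 e→11
  n3 'aad': ·  ←P0
  n4 'c': b→5
  n5 'cb': d→6
  n6 'cbd': e→7
  n7 'cbde': ·  ←P1
  n8 'd': d→14 e→9
  n9 'de': b→27 e→10
  n10 'dee': ·  ←P2
  n11 'aae': c→12
  n12 'aaec': a→13
  n13 'aaeca': ·  ←P3
  n14 'dd': e→15
  n15 'dde': b→16
  n16 'ddeb': b→17
  n17 'ddebb': ·  ←P4
  n18 'b': e→19
  n19 'be': b→20
  n20 'beb': b→21
  n21 'bebb': a→22
  n22 'bebba': a→23
  n23 'bebbaa': ·  ←P5
  n24 'e': d→25
  n25 'ed': c→26
  n26 'edc': ·  ←P6
  n27 'deb': b→28
  n28 'debb': ·  ←P7

BFS fail/out derivation:
  fail(1) 'a': from fail(0)=0 chase 'a': 0 ⇒ 0;  out=∅∪out(0)=∅
  fail(4) 'c': from fail(0)=0 chase 'c': 0 ⇒ 0;  out=∅∪out(0)=∅
  fail(8) 'd': from fail(0)=0 chase 'd': 0 ⇒ 0;  out=∅∪out(0)=∅
  fail(18) 'b': from fail(0)=0 chase 'b': 0 ⇒ 0;  out=∅∪out(0)=∅
  fail(24) 'e': from fail(0)=0 chase 'e': 0 ⇒ 0;  out=∅∪out(0)=∅
  fail(2) 'aa': from fail(1)=0 chase 'a': 0 ⇒ 1;  out=∅∪out(1)=∅
  fail(5) 'cb': from fail(4)=0 chase 'b': 0 ⇒ 18;  out=∅∪out(18)=∅
  fail(9) 'de': from fail(8)=0 chase 'e': 0 ⇒ 24;  out=∅∪out(24)=∅
  fail(14) 'dd': from fail(8)=0 chase 'd': 0 ⇒ 8;  out=∅∪out(8)=∅
  fail(19) 'be': from fail(18)=0 chase 'e': 0 ⇒ 24;  out=∅∪out(24)=∅
  fail(25) 'ed': from fail(24)=0 chase 'd': 0 ⇒ 8;  out=∅∪out(8)=∅
  fail(3) 'aad': from fail(2)=1 chase 'd': 1→0 ⇒ 8;  out={0}∪out(8)={0}
  fail(6) 'cbd': from fail(5)=18 chase 'd': 18→0 ⇒ 8;  out=∅∪out(8)=∅
  fail(10) 'dee': from fail(9)=24 chase 'e': 24→0 ⇒ 24;  out={2}∪out(24)={2}
  fail(11) 'aae': from fail(2)=1 chase 'e': 1→0 ⇒ 24;  out=∅∪out(24)=∅
  fail(15) 'dde': from fail(14)=8 chase 'e': 8 ⇒ 9;  out=∅∪out(9)=∅
  fail(20) 'beb': from fail(19)=24 chase 'b': 24→0 ⇒ 18;  out=∅∪out(18)=∅
  fail(26) 'edc': from fail(25)=8 chase 'c': 8→0 ⇒ 4;  out={6}∪out(4)={6}
  fail(27) 'deb': from fail(9)=24 chase 'b': 24→0 ⇒ 18;  out=∅∪out(18)=∅
  fail(7) 'cbde': from fail(6)=8 chase 'e': 8 ⇒ 9;  out={1}∪out(9)={1}
  fail(12) 'aaec': from fail(11)=24 chase 'c': 24→0 ⇒ 4;  out=∅∪out(4)=∅
  fail(16) 'ddeb': from fail(15)=9 chase 'b': 9 ⇒ 27;  out=∅∪out(27)=∅
  fail(21) 'bebb': from fail(20)=18 chase 'b': 18→0 ⇒ 18;  out=∅∪out(18)=∅
  fail(28) 'debb': from fail(27)=18 chase 'b': 18→0 ⇒ 18;  out={7}∪out(18)={7}
  fail(13) 'aaeca': from fail(12)=4 chase 'a': 4→0 ⇒ 1;  out={3}∪out(1)={3}
  fail(17) 'ddebb': from fail(16)=27 chase 'b': 27 ⇒ 28;  out={4}∪out(28)={4,7}
  fail(22) 'bebba': from fail(21)=18 chase 'a': 18→0 ⇒ 1;  out=∅∪out(1)=∅
  fail(23) 'bebbaa': from fail(22)=1 chase 'a': 1 ⇒ 2;  out={5}∪out(2)={5}

Run:
[0] read 'a'  n0⇒n1
[1] read 'a'  n1⇒n2
[2] read 'd'  n2⇒n3  emit P0@[0:2]
[3] read 'b'  n3⇒n18 ·f
[4] read 'e'  n18⇒n19
[5] read 'b'  n19⇒n20
[6] read 'b'  n20⇒n21
[7] read 'a'  n21⇒n22
[8] read 'a'  n22⇒n23  emit P5@[3:8]
[9] read 'd'  n23⇒n3 ·f  emit P0@[7:9]
[10] read 'e'  n3⇒n9 ·f
[11] read 'e'  n9⇒n10  emit P2@[9:11]
[12] read 'a'  n10⇒n1 ·f
[13] read 'a'  n1⇒n2
[14] read 'e'  n2⇒n11
[15] read 'c'  n11⇒n12
[16] read 'a'  n12⇒n13  emit P3@[12:16]
[17] read 'a'  n13⇒n2 ·f
[18] read 'a'  n2⇒n2 ·f
[19] read 'd'  n2⇒n3  emit P0@[17:19]
[20] read 'e'  n3⇒n9 ·f
[21] read 'e'  n9⇒n10  emit P2@[19:21]
[22] read 'b'  n10⇒n18 ·f
[23] read 'a'  n18⇒n1 ·f
[24] read 'a'  n1⇒n2
[25] read 'a'  n2⇒n2 ·f
[26] read 'd'  n2⇒n3  emit P0@[24:26]
[27] read 'd'  n3⇒n14 ·f
[28] read 'e'  n14⇒n15
[29] read 'b'  n15⇒n16
[30] read 'b'  n16⇒n17  emit P4@[26:30],P7@[27:30]
[31] read 'b'  n17⇒n18 ·f
[32] read 'b'  n18⇒n18 ·f
[33] read 'e'  n18⇒n19
[34] read 'd'  n19⇒n25 ·f
[35] read 'd'  n25⇒n14 ·f
[36] read 'e'  n14⇒n15
[37] read 'e'  n15⇒n10 ·f  emit P2@[35:37]
[38] read 'd'  n10⇒n25 ·f
[39] read 'e'  n25⇒n9 ·f
[40] read 'e'  n9⇒n10  emit P2@[38:40]
[41] read 'd'  n10⇒n25 ·f
[42] read 'b'  n25⇒n18 ·f
[43] read 'd'  n18⇒n8 ·f
[44] read 'b'  n8⇒n18 ·f
[45] read 'e'  n18⇒n19
[46] read 'a'  n19⇒n1 ·f
[47] read 'a'  n1⇒n2
[48] read 'e'  n2⇒n11
[49] read 'c'  n11⇒n12

Matches: [[2,0],[8,5],[9,0],[11,2],[16,3],[19,0],[21,2],[26,0],[30,4],[30,7],[37,2],[40,2]]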